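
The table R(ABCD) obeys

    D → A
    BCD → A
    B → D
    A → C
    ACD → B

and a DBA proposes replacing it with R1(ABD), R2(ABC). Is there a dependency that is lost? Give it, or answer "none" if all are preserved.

D → A lies within R1.
BCD → A: restricted closure across fragments reaches A.
B → D lies within R1.
A → C lies within R2.
ACD → B: restricted closure across fragments reaches B.
Every dependency is enforceable on the fragments, so the decomposition is dependency-preserving.

none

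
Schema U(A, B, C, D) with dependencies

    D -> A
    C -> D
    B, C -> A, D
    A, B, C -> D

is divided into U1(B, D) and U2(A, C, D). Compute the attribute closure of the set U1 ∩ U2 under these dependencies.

A, D

U1 ∩ U2 = {D}.
D → A applies, adding A
Closure: {A, D}.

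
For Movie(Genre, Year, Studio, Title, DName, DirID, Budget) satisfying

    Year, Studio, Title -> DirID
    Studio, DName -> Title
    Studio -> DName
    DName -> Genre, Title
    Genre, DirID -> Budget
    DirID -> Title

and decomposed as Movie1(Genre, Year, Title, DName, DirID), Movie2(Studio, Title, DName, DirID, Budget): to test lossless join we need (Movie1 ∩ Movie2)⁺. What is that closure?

Genre, Title, DName, DirID, Budget

Movie1 ∩ Movie2 = {Title, DName, DirID}.
DName → Genre, Title applies, adding Genre
Genre, DirID → Budget applies, adding Budget
Closure: {Genre, Title, DName, DirID, Budget}.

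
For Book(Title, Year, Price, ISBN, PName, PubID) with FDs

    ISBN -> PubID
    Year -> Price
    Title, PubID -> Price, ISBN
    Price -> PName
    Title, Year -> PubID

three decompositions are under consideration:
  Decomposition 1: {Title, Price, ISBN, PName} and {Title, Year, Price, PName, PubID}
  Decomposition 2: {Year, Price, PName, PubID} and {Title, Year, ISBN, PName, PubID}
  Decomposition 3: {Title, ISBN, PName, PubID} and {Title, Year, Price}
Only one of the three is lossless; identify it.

Decomposition 1: common = {Title, Price, PName}, closure = {Title, Price, PName} → lossy.
Decomposition 2: common = {Year, PName, PubID}, closure = {Year, Price, PName, PubID} → lossless.
Decomposition 3: common = {Title}, closure = {Title} → lossy.

Decomposition 2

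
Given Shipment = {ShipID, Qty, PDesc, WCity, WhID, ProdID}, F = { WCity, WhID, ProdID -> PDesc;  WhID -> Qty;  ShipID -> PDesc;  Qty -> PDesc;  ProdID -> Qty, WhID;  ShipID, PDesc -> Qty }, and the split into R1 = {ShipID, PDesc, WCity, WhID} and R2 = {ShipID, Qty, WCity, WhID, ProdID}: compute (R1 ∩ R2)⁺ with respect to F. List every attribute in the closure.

ShipID, Qty, PDesc, WCity, WhID

R1 ∩ R2 = {ShipID, WCity, WhID}.
WhID → Qty applies, adding Qty
ShipID → PDesc applies, adding PDesc
Closure: {ShipID, Qty, PDesc, WCity, WhID}.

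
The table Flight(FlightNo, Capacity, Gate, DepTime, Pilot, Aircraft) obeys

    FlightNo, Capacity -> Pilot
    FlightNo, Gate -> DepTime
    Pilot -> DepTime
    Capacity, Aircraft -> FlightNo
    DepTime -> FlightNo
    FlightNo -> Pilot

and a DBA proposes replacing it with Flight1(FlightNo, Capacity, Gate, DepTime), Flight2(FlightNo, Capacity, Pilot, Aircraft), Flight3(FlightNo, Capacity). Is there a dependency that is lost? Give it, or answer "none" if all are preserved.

none

FlightNo, Capacity → Pilot lies within Flight2.
FlightNo, Gate → DepTime lies within Flight1.
Pilot → DepTime: restricted closure across fragments reaches DepTime.
Capacity, Aircraft → FlightNo lies within Flight2.
DepTime → FlightNo lies within Flight1.
FlightNo → Pilot lies within Flight2.
Every dependency is enforceable on the fragments, so the decomposition is dependency-preserving.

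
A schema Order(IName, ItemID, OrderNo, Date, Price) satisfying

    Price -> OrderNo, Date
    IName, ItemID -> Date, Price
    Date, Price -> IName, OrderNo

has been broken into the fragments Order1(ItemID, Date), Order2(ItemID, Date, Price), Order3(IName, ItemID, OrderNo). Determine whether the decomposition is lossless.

No

Chase test. Columns are IName, ItemID, OrderNo, Date, Price; row i has aⱼ where attribute j ∈ Orderi, else bᵢⱼ.
Initial tableau (one row per fragment):
  row 1: b11 a2 b13 a4 b15
  row 2: b21 a2 b23 a4 a5
  row 3: a1 a2 a3 b34 b35
No row becomes fully distinguished — the join is lossy.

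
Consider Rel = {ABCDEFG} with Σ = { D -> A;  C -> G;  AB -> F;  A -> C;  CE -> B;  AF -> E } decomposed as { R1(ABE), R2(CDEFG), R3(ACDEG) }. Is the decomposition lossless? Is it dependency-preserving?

lossless but not dependency-preserving

Lossless test (chase): Rows 2 and 3 agree on D; apply D→A and equate their A entries. Rows 1 and 2 agree on A; apply A→C and equate their C entries. Rows 1 and 2 agree on CE; apply CE→B and equate their B entries. Rows 1 and 3 agree on CE; apply CE→B and equate their B entries. Rows 1 and 2 agree on C; apply C→G and equate their G entries. Rows 1 and 2 agree on AB; apply AB→F and equate their F entries. Rows 1 and 3 agree on AB; apply AB→F and equate their F entries. Row 2 is now all distinguished symbols — the join is lossless.
Dependency preservation: the restricted closure of {AB} across the fragments never reaches {F}, so AB → F cannot be enforced without a join — not preserved.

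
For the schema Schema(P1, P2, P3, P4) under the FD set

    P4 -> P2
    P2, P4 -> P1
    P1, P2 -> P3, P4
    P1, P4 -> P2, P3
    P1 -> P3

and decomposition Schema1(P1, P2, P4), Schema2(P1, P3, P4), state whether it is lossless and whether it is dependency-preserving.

lossless and dependency-preserving

Lossless test: (P1, P4)⁺ = {P1, P2, P3, P4}, which contains all of one fragment — lossless.
Dependency preservation: P1, P2 → P3, P4; P1, P4 → P2, P3 are not contained in any single fragment, but the restricted closure of each left-hand side across the fragments still reaches the right-hand side; the remaining FDs each lie inside some fragment. All dependencies are preserved.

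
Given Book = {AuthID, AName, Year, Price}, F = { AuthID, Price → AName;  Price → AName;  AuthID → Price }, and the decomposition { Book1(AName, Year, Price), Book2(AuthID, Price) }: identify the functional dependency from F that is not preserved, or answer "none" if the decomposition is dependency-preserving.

AuthID, Price → AName: restricted closure across fragments reaches AName.
Price → AName lies within Book1.
AuthID → Price lies within Book2.
Every dependency is enforceable on the fragments, so the decomposition is dependency-preserving.

none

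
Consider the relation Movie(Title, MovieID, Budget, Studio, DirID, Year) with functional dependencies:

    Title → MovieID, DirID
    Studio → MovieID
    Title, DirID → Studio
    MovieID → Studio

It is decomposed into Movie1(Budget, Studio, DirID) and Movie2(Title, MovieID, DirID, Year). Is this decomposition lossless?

Common attributes: Movie1 ∩ Movie2 = {DirID}.
No dependency enlarges {DirID}, so (DirID)⁺ = {DirID}.
The closure contains neither all of Movie1 = {Budget, Studio, DirID} nor all of Movie2 = {Title, MovieID, DirID, Year}, so the common attributes are not a superkey of either fragment. The join is lossy.

No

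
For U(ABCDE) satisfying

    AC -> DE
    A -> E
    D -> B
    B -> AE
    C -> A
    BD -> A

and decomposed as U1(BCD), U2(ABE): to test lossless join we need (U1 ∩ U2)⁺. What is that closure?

ABE

U1 ∩ U2 = {B}.
B → AE applies, adding AE
Closure: {ABE}.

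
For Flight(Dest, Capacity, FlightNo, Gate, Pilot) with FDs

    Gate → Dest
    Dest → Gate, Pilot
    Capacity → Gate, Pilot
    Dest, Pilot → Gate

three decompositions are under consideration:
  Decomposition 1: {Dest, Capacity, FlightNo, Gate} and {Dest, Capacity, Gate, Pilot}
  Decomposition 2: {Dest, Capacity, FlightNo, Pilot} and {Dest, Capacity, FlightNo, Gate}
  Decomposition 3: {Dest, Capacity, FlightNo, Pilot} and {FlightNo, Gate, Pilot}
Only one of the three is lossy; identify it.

Decomposition 3

Decomposition 1: common = {Dest, Capacity, Gate}, closure = {Dest, Capacity, Gate, Pilot} → lossless.
Decomposition 2: common = {Dest, Capacity, FlightNo}, closure = {Dest, Capacity, FlightNo, Gate, Pilot} → lossless.
Decomposition 3: common = {FlightNo, Pilot}, closure = {FlightNo, Pilot} → lossy.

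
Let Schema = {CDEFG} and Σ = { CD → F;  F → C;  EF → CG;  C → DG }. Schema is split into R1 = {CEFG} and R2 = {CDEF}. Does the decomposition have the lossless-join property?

Common attributes: R1 ∩ R2 = {CEF}.
Closure of {CEF}: EF → CG applies, adding G; C → DG applies, adding D. So (CEF)⁺ = {CDEFG}.
This closure contains every attribute of R1, so R1 ∩ R2 → R1. The join is lossless.

Yes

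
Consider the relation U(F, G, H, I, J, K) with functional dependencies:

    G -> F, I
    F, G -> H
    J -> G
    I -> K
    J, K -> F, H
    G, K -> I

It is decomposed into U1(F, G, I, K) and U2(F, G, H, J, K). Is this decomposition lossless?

Common attributes: U1 ∩ U2 = {F, G, K}.
Closure of {F, G, K}: G → F, I applies, adding I; F, G → H applies, adding H. So (F, G, K)⁺ = {F, G, H, I, K}.
This closure contains every attribute of U1, so U1 ∩ U2 → U1. The join is lossless.

Yes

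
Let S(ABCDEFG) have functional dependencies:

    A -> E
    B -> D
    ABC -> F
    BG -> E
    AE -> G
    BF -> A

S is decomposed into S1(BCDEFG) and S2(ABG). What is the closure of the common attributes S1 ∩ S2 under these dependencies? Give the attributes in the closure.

BDEG

S1 ∩ S2 = {BG}.
B → D applies, adding D
BG → E applies, adding E
Closure: {BDEG}.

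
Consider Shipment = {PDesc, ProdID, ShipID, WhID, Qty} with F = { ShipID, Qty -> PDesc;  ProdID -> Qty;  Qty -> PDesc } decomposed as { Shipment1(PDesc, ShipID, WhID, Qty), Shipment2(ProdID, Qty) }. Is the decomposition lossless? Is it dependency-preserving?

lossy but dependency-preserving

Lossless test: (Qty)⁺ = {PDesc, Qty}, which is a superkey of neither fragment — lossy.
Dependency preservation: every FD's attributes lie within a single fragment, so each can be enforced locally — preserved.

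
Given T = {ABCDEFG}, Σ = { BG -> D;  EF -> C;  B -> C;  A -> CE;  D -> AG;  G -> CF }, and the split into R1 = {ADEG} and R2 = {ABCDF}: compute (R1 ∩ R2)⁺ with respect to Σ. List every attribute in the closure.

R1 ∩ R2 = {AD}.
A → CE applies, adding CE
D → AG applies, adding G
G → CF applies, adding F
Closure: {ACDEFG}.

ACDEFG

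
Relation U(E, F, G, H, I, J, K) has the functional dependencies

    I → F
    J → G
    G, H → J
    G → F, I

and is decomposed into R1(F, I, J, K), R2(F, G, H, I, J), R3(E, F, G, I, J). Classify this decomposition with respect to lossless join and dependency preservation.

Lossless test (chase): Rows 1 and 2 agree on J; apply J→G and equate their G entries. No row becomes fully distinguished — the join is lossy.
Dependency preservation: every FD's attributes lie within a single fragment, so each can be enforced locally — preserved.

lossy but dependency-preserving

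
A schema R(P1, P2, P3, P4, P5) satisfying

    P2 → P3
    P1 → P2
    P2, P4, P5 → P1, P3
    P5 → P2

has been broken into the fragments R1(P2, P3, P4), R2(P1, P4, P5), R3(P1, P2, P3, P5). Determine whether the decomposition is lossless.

Yes

Chase test. Columns are P1, P2, P3, P4, P5; row i has aⱼ where attribute j ∈ Ri, else bᵢⱼ.
Initial tableau (one row per fragment):
  row 1: b11 a2 a3 a4 b15
  row 2: a1 b22 b23 a4 a5
  row 3: a1 a2 a3 b34 a5
Rows 2 and 3 agree on P1; apply P1→P2 and equate their P2 entries.
Rows 1 and 2 agree on P2; apply P2→P3 and equate their P3 entries.
Row 2 is now all distinguished symbols — the join is lossless.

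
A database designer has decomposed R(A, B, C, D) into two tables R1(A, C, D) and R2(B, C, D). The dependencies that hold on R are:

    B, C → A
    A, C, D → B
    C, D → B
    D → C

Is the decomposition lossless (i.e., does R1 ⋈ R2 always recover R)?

Common attributes: R1 ∩ R2 = {C, D}.
Closure of {C, D}: C, D → B applies, adding B; B, C → A applies, adding A. So (C, D)⁺ = {A, B, C, D}.
This closure contains every attribute of R1, so R1 ∩ R2 → R1. The join is lossless.

Yes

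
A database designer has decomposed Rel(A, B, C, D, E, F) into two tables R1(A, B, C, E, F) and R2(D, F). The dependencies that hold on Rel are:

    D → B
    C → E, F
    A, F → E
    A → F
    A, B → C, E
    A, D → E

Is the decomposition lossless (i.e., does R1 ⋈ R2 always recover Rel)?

Common attributes: R1 ∩ R2 = {F}.
No dependency enlarges {F}, so (F)⁺ = {F}.
The closure contains neither all of R1 = {A, B, C, E, F} nor all of R2 = {D, F}, so the common attributes are not a superkey of either fragment. The join is lossy.

No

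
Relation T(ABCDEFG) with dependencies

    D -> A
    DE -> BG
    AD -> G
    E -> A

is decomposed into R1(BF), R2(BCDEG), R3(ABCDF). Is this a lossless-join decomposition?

Chase test. Columns are ABCDEFG; row i has aⱼ where attribute j ∈ Ri, else bᵢⱼ.
Initial tableau (one row per fragment):
  row 1: b11 a2 b13 b14 b15 a6 b17
  row 2: b21 a2 a3 a4 a5 b26 a7
  row 3: a1 a2 a3 a4 b35 a6 b37
Rows 2 and 3 agree on D; apply D→A and equate their A entries.
Rows 2 and 3 agree on AD; apply AD→G and equate their G entries.
No row becomes fully distinguished — the join is lossy.

No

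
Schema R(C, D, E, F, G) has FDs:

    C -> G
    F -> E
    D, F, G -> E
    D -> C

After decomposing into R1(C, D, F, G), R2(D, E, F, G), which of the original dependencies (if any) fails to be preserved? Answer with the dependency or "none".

none

C → G lies within R1.
F → E lies within R2.
D, F, G → E lies within R2.
D → C lies within R1.
Every dependency is enforceable on the fragments, so the decomposition is dependency-preserving.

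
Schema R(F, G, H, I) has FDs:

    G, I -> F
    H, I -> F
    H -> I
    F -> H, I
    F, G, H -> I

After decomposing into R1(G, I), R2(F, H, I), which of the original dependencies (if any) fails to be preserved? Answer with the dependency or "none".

G, I -> F

Check G, I → F: no single fragment contains all of {F, G, I}, and the restricted closure of {G, I} across the fragments never reaches {F}.
H, I → F is preserved.
H → I is preserved.
F → H, I is preserved.
F, G, H → I is preserved.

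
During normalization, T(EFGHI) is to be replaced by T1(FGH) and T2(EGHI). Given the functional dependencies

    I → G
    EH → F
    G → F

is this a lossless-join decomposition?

Yes

Common attributes: T1 ∩ T2 = {GH}.
Closure of {GH}: G → F applies, adding F. So (GH)⁺ = {FGH}.
This closure contains every attribute of T1, so T1 ∩ T2 → T1. The join is lossless.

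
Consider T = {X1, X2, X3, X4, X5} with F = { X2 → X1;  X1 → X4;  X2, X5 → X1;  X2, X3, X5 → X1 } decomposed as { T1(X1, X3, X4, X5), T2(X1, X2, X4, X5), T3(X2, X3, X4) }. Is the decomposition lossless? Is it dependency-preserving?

lossy but dependency-preserving

Lossless test (chase): Rows 2 and 3 agree on X2; apply X2→X1 and equate their X1 entries. No row becomes fully distinguished — the join is lossy.
Dependency preservation: X2, X3, X5 → X1 is not contained in any single fragment, but the restricted closure of its left-hand side across the fragments still reaches the right-hand side; the remaining FDs each lie inside some fragment. All dependencies are preserved.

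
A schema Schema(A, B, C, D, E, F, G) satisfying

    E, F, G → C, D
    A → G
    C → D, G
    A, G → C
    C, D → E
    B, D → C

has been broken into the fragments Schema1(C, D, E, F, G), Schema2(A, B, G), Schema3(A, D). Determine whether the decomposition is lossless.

Chase test. Columns are A, B, C, D, E, F, G; row i has aⱼ where attribute j ∈ Schemai, else bᵢⱼ.
Initial tableau (one row per fragment):
  row 1: b11 b12 a3 a4 a5 a6 a7
  row 2: a1 a2 b23 b24 b25 b26 a7
  row 3: a1 b32 b33 a4 b35 b36 b37
Rows 2 and 3 agree on A; apply A→G and equate their G entries.
Rows 2 and 3 agree on A, G; apply A, G→C and equate their C entries.
Rows 2 and 3 agree on C; apply C→D, G and equate their D, G entries.
Rows 2 and 3 agree on C, D; apply C, D→E and equate their E entries.
No row becomes fully distinguished — the join is lossy.

No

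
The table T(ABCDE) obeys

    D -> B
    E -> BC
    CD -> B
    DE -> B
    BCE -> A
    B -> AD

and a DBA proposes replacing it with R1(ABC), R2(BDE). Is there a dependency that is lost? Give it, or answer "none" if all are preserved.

Check E → BC: no single fragment contains all of {BCE}, and the restricted closure of {E} across the fragments never reaches {BC}.
D → B is preserved.
CD → B is preserved.
DE → B is preserved.
BCE → A is preserved.
B → AD is preserved.

E -> BC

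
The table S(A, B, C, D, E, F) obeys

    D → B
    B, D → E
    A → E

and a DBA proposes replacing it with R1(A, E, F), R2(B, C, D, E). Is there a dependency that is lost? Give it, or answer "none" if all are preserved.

none

D → B lies within R2.
B, D → E lies within R2.
A → E lies within R1.
Every dependency is enforceable on the fragments, so the decomposition is dependency-preserving.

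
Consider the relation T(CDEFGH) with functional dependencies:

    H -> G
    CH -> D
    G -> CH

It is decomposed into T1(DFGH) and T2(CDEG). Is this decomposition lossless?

No

Common attributes: T1 ∩ T2 = {DG}.
Closure of {DG}: G → CH applies, adding CH. So (DG)⁺ = {CDGH}.
The closure contains neither all of T1 = {DFGH} nor all of T2 = {CDEG}, so the common attributes are not a superkey of either fragment. The join is lossy.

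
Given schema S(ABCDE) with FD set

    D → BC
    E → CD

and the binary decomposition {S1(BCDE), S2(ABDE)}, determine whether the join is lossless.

Common attributes: S1 ∩ S2 = {BDE}.
Closure of {BDE}: D → BC applies, adding C. So (BDE)⁺ = {BCDE}.
This closure contains every attribute of S1, so S1 ∩ S2 → S1. The join is lossless.

Yes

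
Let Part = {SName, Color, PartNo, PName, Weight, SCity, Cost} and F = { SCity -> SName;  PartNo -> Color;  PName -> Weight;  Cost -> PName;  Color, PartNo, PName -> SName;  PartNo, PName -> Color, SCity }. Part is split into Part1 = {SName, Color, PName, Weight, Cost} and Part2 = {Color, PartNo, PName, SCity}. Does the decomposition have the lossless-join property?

Common attributes: Part1 ∩ Part2 = {Color, PName}.
Closure of {Color, PName}: PName → Weight applies, adding Weight. So (Color, PName)⁺ = {Color, PName, Weight}.
The closure contains neither all of Part1 = {SName, Color, PName, Weight, Cost} nor all of Part2 = {Color, PartNo, PName, SCity}, so the common attributes are not a superkey of either fragment. The join is lossy.

No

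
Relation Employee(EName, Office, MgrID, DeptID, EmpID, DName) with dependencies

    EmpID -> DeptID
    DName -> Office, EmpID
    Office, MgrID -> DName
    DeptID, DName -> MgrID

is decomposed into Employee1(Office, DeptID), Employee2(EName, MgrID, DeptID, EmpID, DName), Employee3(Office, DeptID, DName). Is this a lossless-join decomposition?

Chase test. Columns are EName, Office, MgrID, DeptID, EmpID, DName; row i has aⱼ where attribute j ∈ Employeei, else bᵢⱼ.
Initial tableau (one row per fragment):
  row 1: b11 a2 b13 a4 b15 b16
  row 2: a1 b22 a3 a4 a5 a6
  row 3: b31 a2 b33 a4 b35 a6
Rows 2 and 3 agree on DName; apply DName→Office, EmpID and equate their Office, EmpID entries.
Rows 2 and 3 agree on DeptID, DName; apply DeptID, DName→MgrID and equate their MgrID entries.
Row 2 is now all distinguished symbols — the join is lossless.

Yes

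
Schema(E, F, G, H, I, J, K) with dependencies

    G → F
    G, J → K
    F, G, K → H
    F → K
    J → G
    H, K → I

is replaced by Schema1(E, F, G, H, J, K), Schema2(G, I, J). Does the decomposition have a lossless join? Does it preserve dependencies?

Lossless test: (G, J)⁺ = {F, G, H, I, J, K}, which contains all of one fragment — lossless.
Dependency preservation: the restricted closure of {H, K} across the fragments never reaches {I}, so H, K → I cannot be enforced without a join — not preserved.

lossless but not dependency-preserving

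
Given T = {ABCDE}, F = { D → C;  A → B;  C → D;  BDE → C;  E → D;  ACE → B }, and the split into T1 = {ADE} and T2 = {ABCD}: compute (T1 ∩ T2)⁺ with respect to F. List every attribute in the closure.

T1 ∩ T2 = {AD}.
D → C applies, adding C
A → B applies, adding B
Closure: {ABCD}.

ABCD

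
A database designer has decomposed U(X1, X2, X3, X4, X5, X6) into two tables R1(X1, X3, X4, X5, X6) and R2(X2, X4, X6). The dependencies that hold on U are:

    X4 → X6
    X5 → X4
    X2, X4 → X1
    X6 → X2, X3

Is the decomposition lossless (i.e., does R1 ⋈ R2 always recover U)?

Common attributes: R1 ∩ R2 = {X4, X6}.
Closure of {X4, X6}: X6 → X2, X3 applies, adding X2, X3; X2, X4 → X1 applies, adding X1. So (X4, X6)⁺ = {X1, X2, X3, X4, X6}.
This closure contains every attribute of R2, so R1 ∩ R2 → R2. The join is lossless.

Yes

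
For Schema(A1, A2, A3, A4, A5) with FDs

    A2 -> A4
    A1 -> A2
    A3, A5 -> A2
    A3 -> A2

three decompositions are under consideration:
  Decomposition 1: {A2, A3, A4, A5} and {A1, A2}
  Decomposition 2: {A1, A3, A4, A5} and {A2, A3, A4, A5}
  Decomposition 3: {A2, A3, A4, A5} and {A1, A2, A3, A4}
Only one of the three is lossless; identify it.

Decomposition 1: common = {A2}, closure = {A2, A4} → lossy.
Decomposition 2: common = {A3, A4, A5}, closure = {A2, A3, A4, A5} → lossless.
Decomposition 3: common = {A2, A3, A4}, closure = {A2, A3, A4} → lossy.

Decomposition 2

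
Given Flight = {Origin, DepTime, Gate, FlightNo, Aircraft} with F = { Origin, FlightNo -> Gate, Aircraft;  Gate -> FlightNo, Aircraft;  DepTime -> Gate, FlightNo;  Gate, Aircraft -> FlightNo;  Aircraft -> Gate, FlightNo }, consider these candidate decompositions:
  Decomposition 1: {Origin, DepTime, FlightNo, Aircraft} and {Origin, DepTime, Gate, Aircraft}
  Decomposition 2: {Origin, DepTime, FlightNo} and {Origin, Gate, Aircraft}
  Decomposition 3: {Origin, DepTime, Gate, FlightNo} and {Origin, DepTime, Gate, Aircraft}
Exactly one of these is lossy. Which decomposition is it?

Decomposition 1: common = {Origin, DepTime, Aircraft}, closure = {Origin, DepTime, Gate, FlightNo, Aircraft} → lossless.
Decomposition 2: common = {Origin}, closure = {Origin} → lossy.
Decomposition 3: common = {Origin, DepTime, Gate}, closure = {Origin, DepTime, Gate, FlightNo, Aircraft} → lossless.

Decomposition 2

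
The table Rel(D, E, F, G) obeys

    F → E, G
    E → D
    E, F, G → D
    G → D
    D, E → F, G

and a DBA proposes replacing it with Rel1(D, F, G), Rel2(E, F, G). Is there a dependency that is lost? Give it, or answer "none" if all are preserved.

F → E, G lies within Rel2.
E → D: restricted closure across fragments reaches D.
E, F, G → D: restricted closure across fragments reaches D.
G → D lies within Rel1.
D, E → F, G: restricted closure across fragments reaches F, G.
Every dependency is enforceable on the fragments, so the decomposition is dependency-preserving.

none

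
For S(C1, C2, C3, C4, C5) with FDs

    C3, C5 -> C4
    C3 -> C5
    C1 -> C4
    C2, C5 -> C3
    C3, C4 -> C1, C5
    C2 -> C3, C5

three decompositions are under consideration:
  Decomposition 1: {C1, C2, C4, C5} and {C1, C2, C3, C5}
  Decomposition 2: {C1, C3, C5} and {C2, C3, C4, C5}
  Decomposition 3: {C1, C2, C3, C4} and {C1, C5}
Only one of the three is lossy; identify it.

Decomposition 1: common = {C1, C2, C5}, closure = {C1, C2, C3, C4, C5} → lossless.
Decomposition 2: common = {C3, C5}, closure = {C1, C3, C4, C5} → lossless.
Decomposition 3: common = {C1}, closure = {C1, C4} → lossy.

Decomposition 3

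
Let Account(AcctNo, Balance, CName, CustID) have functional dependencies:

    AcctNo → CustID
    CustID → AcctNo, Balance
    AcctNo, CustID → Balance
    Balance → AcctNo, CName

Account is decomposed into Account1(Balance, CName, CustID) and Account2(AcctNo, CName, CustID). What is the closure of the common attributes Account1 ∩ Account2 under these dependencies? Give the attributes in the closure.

AcctNo, Balance, CName, CustID

Account1 ∩ Account2 = {CName, CustID}.
CustID → AcctNo, Balance applies, adding AcctNo, Balance
Closure: {AcctNo, Balance, CName, CustID}.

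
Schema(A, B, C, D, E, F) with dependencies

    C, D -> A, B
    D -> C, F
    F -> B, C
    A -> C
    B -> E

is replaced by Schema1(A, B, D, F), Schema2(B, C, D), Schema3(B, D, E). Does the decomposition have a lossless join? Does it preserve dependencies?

Lossless test (chase): Rows 1 and 2 agree on D; apply D→C, F and equate their C, F entries. Rows 1 and 3 agree on D; apply D→C, F and equate their C, F entries. Rows 1 and 2 agree on B; apply B→E and equate their E entries. Rows 1 and 3 agree on B; apply B→E and equate their E entries. Rows 1 and 2 agree on C, D; apply C, D→A, B and equate their A, B entries. Rows 1 and 3 agree on C, D; apply C, D→A, B and equate their A, B entries. Row 1 is now all distinguished symbols — the join is lossless.
Dependency preservation: the restricted closure of {F} across the fragments never reaches {B, C}, so F → B, C cannot be enforced without a join — not preserved.

lossless but not dependency-preserving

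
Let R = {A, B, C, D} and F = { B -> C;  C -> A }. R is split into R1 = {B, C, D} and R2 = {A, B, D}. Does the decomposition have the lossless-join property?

Common attributes: R1 ∩ R2 = {B, D}.
Closure of {B, D}: B → C applies, adding C; C → A applies, adding A. So (B, D)⁺ = {A, B, C, D}.
This closure contains every attribute of R1, so R1 ∩ R2 → R1. The join is lossless.

Yes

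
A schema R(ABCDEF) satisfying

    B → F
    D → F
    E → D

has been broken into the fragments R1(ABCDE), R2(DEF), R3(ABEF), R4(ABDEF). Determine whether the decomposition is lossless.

Chase test. Columns are ABCDEF; row i has aⱼ where attribute j ∈ Ri, else bᵢⱼ.
Initial tableau (one row per fragment):
  row 1: a1 a2 a3 a4 a5 b16
  row 2: b21 b22 b23 a4 a5 a6
  row 3: a1 a2 b33 b34 a5 a6
  row 4: a1 a2 b43 a4 a5 a6
Rows 1 and 3 agree on B; apply B→F and equate their F entries.
Rows 1 and 3 agree on E; apply E→D and equate their D entries.
Row 1 is now all distinguished symbols — the join is lossless.

Yes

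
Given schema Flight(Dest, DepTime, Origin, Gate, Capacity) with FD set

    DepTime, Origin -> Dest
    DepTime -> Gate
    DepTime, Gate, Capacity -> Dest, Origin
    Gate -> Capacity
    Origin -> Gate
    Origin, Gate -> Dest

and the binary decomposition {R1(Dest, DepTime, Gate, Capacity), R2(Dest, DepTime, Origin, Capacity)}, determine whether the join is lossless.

Yes

Common attributes: R1 ∩ R2 = {Dest, DepTime, Capacity}.
Closure of {Dest, DepTime, Capacity}: DepTime → Gate applies, adding Gate; DepTime, Gate, Capacity → Dest, Origin applies, adding Origin. So (Dest, DepTime, Capacity)⁺ = {Dest, DepTime, Origin, Gate, Capacity}.
This closure contains every attribute of R1, so R1 ∩ R2 → R1. The join is lossless.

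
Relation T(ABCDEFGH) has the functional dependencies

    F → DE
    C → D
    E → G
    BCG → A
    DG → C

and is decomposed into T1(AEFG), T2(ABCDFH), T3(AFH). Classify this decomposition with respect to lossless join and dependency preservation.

lossless but not dependency-preserving

Lossless test (chase): Rows 1 and 2 agree on F; apply F→DE and equate their DE entries. Rows 1 and 3 agree on F; apply F→DE and equate their DE entries. Rows 1 and 2 agree on E; apply E→G and equate their G entries. Rows 1 and 3 agree on E; apply E→G and equate their G entries. Rows 1 and 2 agree on DG; apply DG→C and equate their C entries. Rows 1 and 3 agree on DG; apply DG→C and equate their C entries. Row 2 is now all distinguished symbols — the join is lossless.
Dependency preservation: the restricted closure of {BCG} across the fragments never reaches {A}, so BCG → A cannot be enforced without a join — not preserved.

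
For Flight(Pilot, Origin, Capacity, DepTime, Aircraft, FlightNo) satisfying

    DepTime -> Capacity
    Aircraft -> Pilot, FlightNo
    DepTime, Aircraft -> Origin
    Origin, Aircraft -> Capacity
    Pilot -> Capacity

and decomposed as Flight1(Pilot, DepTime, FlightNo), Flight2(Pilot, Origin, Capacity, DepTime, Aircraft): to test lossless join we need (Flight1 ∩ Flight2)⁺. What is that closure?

Pilot, Capacity, DepTime

Flight1 ∩ Flight2 = {Pilot, DepTime}.
DepTime → Capacity applies, adding Capacity
Closure: {Pilot, Capacity, DepTime}.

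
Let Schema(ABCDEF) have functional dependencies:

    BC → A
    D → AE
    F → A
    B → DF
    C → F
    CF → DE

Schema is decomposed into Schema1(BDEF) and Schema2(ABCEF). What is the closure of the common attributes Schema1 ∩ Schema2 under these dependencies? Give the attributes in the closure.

Schema1 ∩ Schema2 = {BEF}.
F → A applies, adding A
B → DF applies, adding D
Closure: {ABDEF}.

ABDEF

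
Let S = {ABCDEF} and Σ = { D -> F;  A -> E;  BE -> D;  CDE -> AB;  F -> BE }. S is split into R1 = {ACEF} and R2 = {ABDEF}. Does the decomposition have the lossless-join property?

Yes

Common attributes: R1 ∩ R2 = {AEF}.
Closure of {AEF}: F → BE applies, adding B; BE → D applies, adding D. So (AEF)⁺ = {ABDEF}.
This closure contains every attribute of R2, so R1 ∩ R2 → R2. The join is lossless.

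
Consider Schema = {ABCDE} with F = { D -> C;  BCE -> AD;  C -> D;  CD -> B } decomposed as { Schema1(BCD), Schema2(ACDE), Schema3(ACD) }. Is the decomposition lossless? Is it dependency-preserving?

lossless and dependency-preserving

Lossless test (chase): Rows 1 and 2 agree on CD; apply CD→B and equate their B entries. Rows 1 and 3 agree on CD; apply CD→B and equate their B entries. Row 2 is now all distinguished symbols — the join is lossless.
Dependency preservation: BCE → AD is not contained in any single fragment, but the restricted closure of its left-hand side across the fragments still reaches the right-hand side; the remaining FDs each lie inside some fragment. All dependencies are preserved.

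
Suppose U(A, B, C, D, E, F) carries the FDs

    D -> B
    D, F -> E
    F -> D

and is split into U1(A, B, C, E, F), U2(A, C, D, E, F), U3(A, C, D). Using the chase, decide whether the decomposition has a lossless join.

Chase test. Columns are A, B, C, D, E, F; row i has aⱼ where attribute j ∈ Ui, else bᵢⱼ.
Initial tableau (one row per fragment):
  row 1: a1 a2 a3 b14 a5 a6
  row 2: a1 b22 a3 a4 a5 a6
  row 3: a1 b32 a3 a4 b35 b36
Rows 2 and 3 agree on D; apply D→B and equate their B entries.
Rows 1 and 2 agree on F; apply F→D and equate their D entries.
Rows 1 and 2 agree on D; apply D→B and equate their B entries.
Row 1 is now all distinguished symbols — the join is lossless.

Yes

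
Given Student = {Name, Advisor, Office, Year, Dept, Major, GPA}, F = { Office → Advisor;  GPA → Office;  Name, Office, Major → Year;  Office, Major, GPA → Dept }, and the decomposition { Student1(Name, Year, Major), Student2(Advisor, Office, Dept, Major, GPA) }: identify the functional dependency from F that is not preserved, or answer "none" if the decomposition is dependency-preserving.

Check Name, Office, Major → Year: no single fragment contains all of {Name, Office, Year, Major}, and the restricted closure of {Name, Office, Major} across the fragments never reaches {Year}.
Office → Advisor is preserved.
GPA → Office is preserved.
Office, Major, GPA → Dept is preserved.

Name, Office, Major → Year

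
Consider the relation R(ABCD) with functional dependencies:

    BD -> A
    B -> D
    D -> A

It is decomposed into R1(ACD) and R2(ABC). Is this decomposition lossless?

Common attributes: R1 ∩ R2 = {AC}.
No dependency enlarges {AC}, so (AC)⁺ = {AC}.
The closure contains neither all of R1 = {ACD} nor all of R2 = {ABC}, so the common attributes are not a superkey of either fragment. The join is lossy.

No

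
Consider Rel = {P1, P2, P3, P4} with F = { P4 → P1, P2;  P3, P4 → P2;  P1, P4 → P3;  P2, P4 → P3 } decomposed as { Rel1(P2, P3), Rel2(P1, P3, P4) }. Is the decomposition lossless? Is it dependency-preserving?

lossy and not dependency-preserving

Lossless test: (P3)⁺ = {P3}, which is a superkey of neither fragment — lossy.
Dependency preservation: the restricted closure of {P4} across the fragments never reaches {P1, P2}, so P4 → P1, P2 cannot be enforced without a join — not preserved.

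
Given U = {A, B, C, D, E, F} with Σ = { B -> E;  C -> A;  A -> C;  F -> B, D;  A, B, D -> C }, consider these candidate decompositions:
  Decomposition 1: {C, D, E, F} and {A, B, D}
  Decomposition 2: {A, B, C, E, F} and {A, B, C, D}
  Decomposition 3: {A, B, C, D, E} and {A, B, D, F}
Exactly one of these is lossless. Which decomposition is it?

Decomposition 1: common = {D}, closure = {D} → lossy.
Decomposition 2: common = {A, B, C}, closure = {A, B, C, E} → lossy.
Decomposition 3: common = {A, B, D}, closure = {A, B, C, D, E} → lossless.

Decomposition 3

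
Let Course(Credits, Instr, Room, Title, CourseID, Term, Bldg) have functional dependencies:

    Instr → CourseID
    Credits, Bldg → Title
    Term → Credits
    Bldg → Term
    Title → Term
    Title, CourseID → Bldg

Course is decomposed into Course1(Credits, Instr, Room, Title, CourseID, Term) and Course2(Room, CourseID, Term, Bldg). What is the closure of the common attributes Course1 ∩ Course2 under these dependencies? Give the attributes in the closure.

Course1 ∩ Course2 = {Room, CourseID, Term}.
Term → Credits applies, adding Credits
Closure: {Credits, Room, CourseID, Term}.

Credits, Room, CourseID, Term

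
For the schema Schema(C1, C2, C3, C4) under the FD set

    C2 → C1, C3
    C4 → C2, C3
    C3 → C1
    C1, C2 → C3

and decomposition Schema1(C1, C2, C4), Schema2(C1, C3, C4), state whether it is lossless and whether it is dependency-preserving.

lossless but not dependency-preserving

Lossless test: (C1, C4)⁺ = {C1, C2, C3, C4}, which contains all of one fragment — lossless.
Dependency preservation: the restricted closure of {C2} across the fragments never reaches {C1, C3}, so C2 → C1, C3 cannot be enforced without a join — not preserved.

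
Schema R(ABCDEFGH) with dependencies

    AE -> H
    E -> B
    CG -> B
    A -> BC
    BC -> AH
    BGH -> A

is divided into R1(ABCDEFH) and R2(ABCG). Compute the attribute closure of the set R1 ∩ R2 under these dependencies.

ABCH

R1 ∩ R2 = {ABC}.
BC → AH applies, adding H
Closure: {ABCH}.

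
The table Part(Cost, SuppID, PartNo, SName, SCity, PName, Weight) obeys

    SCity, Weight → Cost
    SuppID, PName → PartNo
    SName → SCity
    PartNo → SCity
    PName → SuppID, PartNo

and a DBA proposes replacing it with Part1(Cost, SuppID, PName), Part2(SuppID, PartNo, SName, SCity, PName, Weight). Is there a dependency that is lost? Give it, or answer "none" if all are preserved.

SCity, Weight → Cost

Check SCity, Weight → Cost: no single fragment contains all of {Cost, SCity, Weight}, and the restricted closure of {SCity, Weight} across the fragments never reaches {Cost}.
SuppID, PName → PartNo is preserved.
SName → SCity is preserved.
PartNo → SCity is preserved.
PName → SuppID, PartNo is preserved.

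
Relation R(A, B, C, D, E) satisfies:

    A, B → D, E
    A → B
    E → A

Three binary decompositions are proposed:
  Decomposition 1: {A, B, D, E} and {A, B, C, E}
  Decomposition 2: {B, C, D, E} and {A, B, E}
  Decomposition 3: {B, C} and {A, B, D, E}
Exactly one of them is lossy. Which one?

Decomposition 1: common = {A, B, E}, closure = {A, B, D, E} → lossless.
Decomposition 2: common = {B, E}, closure = {A, B, D, E} → lossless.
Decomposition 3: common = {B}, closure = {B} → lossy.

Decomposition 3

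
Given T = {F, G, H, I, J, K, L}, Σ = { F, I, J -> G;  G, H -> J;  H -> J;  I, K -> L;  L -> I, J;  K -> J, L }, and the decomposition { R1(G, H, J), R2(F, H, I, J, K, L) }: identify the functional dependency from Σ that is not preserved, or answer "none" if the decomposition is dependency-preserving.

F, I, J -> G

Check F, I, J → G: no single fragment contains all of {F, G, I, J}, and the restricted closure of {F, I, J} across the fragments never reaches {G}.
G, H → J is preserved.
H → J is preserved.
I, K → L is preserved.
L → I, J is preserved.
K → J, L is preserved.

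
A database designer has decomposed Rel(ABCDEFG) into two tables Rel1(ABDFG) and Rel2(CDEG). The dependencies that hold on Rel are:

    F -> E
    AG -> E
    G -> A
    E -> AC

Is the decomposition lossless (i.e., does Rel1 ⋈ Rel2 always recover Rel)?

Common attributes: Rel1 ∩ Rel2 = {DG}.
Closure of {DG}: G → A applies, adding A; AG → E applies, adding E; E → AC applies, adding C. So (DG)⁺ = {ACDEG}.
This closure contains every attribute of Rel2, so Rel1 ∩ Rel2 → Rel2. The join is lossless.

Yes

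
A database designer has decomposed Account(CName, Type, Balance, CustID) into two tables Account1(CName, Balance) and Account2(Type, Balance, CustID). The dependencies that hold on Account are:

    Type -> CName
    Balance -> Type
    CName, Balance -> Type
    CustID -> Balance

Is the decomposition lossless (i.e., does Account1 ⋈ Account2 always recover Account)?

Yes

Common attributes: Account1 ∩ Account2 = {Balance}.
Closure of {Balance}: Balance → Type applies, adding Type; Type → CName applies, adding CName. So (Balance)⁺ = {CName, Type, Balance}.
This closure contains every attribute of Account1, so Account1 ∩ Account2 → Account1. The join is lossless.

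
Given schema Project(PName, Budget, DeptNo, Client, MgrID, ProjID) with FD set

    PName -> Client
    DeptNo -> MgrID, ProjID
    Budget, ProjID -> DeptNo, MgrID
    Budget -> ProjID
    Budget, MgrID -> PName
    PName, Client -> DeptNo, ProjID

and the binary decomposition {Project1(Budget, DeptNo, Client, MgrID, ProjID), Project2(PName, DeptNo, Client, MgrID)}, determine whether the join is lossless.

Common attributes: Project1 ∩ Project2 = {DeptNo, Client, MgrID}.
Closure of {DeptNo, Client, MgrID}: DeptNo → MgrID, ProjID applies, adding ProjID. So (DeptNo, Client, MgrID)⁺ = {DeptNo, Client, MgrID, ProjID}.
The closure contains neither all of Project1 = {Budget, DeptNo, Client, MgrID, ProjID} nor all of Project2 = {PName, DeptNo, Client, MgrID}, so the common attributes are not a superkey of either fragment. The join is lossy.

No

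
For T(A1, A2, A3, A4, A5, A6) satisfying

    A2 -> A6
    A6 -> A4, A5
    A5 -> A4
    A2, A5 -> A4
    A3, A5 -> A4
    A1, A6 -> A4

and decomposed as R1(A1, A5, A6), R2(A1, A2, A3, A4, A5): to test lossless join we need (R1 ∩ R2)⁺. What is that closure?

A1, A4, A5

R1 ∩ R2 = {A1, A5}.
A5 → A4 applies, adding A4
Closure: {A1, A4, A5}.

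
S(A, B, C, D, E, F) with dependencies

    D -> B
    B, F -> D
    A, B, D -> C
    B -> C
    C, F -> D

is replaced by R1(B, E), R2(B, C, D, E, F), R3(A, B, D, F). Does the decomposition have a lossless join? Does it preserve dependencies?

lossy but dependency-preserving

Lossless test (chase): Rows 1 and 2 agree on B; apply B→C and equate their C entries. Rows 1 and 3 agree on B; apply B→C and equate their C entries. No row becomes fully distinguished — the join is lossy.
Dependency preservation: A, B, D → C is not contained in any single fragment, but the restricted closure of its left-hand side across the fragments still reaches the right-hand side; the remaining FDs each lie inside some fragment. All dependencies are preserved.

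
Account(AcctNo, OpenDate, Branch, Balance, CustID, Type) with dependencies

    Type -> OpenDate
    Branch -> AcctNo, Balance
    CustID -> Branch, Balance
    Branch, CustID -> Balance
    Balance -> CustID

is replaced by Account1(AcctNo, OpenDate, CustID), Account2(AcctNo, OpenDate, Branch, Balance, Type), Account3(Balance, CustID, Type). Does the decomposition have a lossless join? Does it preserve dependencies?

Lossless test (chase): Rows 2 and 3 agree on Type; apply Type→OpenDate and equate their OpenDate entries. Rows 1 and 3 agree on CustID; apply CustID→Branch, Balance and equate their Branch, Balance entries. Rows 1 and 2 agree on Balance; apply Balance→CustID and equate their CustID entries. Rows 1 and 3 agree on Branch; apply Branch→AcctNo, Balance and equate their AcctNo, Balance entries. Rows 1 and 2 agree on CustID; apply CustID→Branch, Balance and equate their Branch, Balance entries. Row 2 is now all distinguished symbols — the join is lossless.
Dependency preservation: CustID → Branch, Balance; Branch, CustID → Balance are not contained in any single fragment, but the restricted closure of each left-hand side across the fragments still reaches the right-hand side; the remaining FDs each lie inside some fragment. All dependencies are preserved.

lossless and dependency-preserving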